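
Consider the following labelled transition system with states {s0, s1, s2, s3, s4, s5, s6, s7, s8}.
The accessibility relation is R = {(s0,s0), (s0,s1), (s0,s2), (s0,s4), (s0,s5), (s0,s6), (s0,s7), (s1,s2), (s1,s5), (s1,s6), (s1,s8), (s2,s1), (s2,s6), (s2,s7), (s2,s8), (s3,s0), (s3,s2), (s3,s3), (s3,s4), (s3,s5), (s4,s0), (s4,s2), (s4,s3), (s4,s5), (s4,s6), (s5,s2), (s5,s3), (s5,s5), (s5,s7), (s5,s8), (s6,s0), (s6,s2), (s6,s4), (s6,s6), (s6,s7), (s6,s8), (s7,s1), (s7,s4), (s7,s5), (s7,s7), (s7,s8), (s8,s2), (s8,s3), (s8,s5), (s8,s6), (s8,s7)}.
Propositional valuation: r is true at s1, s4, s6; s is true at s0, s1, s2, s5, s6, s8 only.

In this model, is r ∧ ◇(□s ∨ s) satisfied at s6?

Yes

At s6: r is true, ◇(□s ∨ s) is true, so r ∧ ◇(□s ∨ s) is true.
  At s6: ◇(□s ∨ s) requires □s ∨ s at some successor in {s0, s2, s4, s6, s7, s8}.
    □s ∨ s holds at s0, so ◇(□s ∨ s) is true at s6.
      At s0: □s is false, s is true, so □s ∨ s is true.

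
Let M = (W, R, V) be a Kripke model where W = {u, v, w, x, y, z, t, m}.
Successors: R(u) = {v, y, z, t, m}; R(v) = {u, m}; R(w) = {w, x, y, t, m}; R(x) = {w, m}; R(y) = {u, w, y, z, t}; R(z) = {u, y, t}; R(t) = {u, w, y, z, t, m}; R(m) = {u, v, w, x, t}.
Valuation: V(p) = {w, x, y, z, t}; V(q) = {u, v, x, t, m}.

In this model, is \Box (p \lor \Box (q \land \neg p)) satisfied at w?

No

At w: \Box (p \lor \Box (q \land \neg p)) requires p \lor \Box (q \land \neg p) at every successor {w, x, y, t, m}.
  p \lor \Box (q \land \neg p) fails at m, so \Box (p \lor \Box (q \land \neg p)) is false at w.
    At m: p is false, \Box (q \land \neg p) is false, so p \lor \Box (q \land \neg p) is false.
      At m: \Box (q \land \neg p) requires q \land \neg p at every successor {u, v, w, x, t}.
        q \land \neg p fails at w, so \Box (q \land \neg p) is false at m.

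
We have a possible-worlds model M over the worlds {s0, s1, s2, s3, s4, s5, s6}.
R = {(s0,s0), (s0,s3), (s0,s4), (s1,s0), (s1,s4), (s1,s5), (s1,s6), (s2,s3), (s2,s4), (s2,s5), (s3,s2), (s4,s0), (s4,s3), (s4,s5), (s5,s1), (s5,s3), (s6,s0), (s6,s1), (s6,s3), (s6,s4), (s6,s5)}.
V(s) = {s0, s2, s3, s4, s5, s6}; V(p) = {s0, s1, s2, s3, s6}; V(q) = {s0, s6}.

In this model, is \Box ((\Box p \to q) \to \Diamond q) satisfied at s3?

At s3: \Box ((\Box p \to q) \to \Diamond q) requires (\Box p \to q) \to \Diamond q at every successor {s2}.
  (\Box p \to q) \to \Diamond q fails at s2, so \Box ((\Box p \to q) \to \Diamond q) is false at s3.
    At s2: \Box p \to q is true, \Diamond q is false, so (\Box p \to q) \to \Diamond q is false.
      At s2: \Box p is false, q is false, so \Box p \to q is true.
      At s2: \Diamond q requires q at some successor in {s3, s4, s5}.
        At s3: q is false.
        At s4: q is false.
        At s5: q is false.
      So \Diamond q is false at s2.

No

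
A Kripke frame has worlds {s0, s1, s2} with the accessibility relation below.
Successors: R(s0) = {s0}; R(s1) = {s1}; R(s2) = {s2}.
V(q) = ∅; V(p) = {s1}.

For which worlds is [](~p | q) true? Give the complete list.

s0, s2

Let φ = [](~p | q). Evaluate φ at each world:
  s0 (successors {s0}): φ is true.
  s1 (successors {s1}): φ is false.
  s2 (successors {s2}): φ is true.
For instance, at s1:
  At s1: [](~p | q) requires ~p | q at every successor {s1}.
    ~p | q fails at s1, so [](~p | q) is false at s1.
Satisfying worlds: {s0, s2}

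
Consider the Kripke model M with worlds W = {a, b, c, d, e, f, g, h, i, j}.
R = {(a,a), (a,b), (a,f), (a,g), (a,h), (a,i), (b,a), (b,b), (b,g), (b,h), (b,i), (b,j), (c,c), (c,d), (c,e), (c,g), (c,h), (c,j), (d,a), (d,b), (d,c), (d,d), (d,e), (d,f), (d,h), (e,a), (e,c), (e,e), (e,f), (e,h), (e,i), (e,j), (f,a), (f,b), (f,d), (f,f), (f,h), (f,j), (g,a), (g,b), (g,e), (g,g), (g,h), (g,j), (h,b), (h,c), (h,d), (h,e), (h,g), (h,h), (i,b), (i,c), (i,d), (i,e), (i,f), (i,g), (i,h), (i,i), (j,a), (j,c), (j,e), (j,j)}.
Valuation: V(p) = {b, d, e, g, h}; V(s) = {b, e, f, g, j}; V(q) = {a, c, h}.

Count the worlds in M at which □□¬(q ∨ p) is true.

0

Let φ = □□¬(q ∨ p). Evaluate φ at each world:
  a (successors {a, b, f, g, h, i}): φ is false.
  b (successors {a, b, g, h, i, j}): φ is false.
  c (successors {c, d, e, g, h, j}): φ is false.
  d (successors {a, b, c, d, e, f, h}): φ is false.
  e (successors {a, c, e, f, h, i, j}): φ is false.
  f (successors {a, b, d, f, h, j}): φ is false.
  g (successors {a, b, e, g, h, j}): φ is false.
  h (successors {b, c, d, e, g, h}): φ is false.
  i (successors {b, c, d, e, f, g, h, i}): φ is false.
  j (successors {a, c, e, j}): φ is false.
For instance, at d:
  At d: □□¬(q ∨ p) requires □¬(q ∨ p) at every successor {a, b, c, d, e, f, h}.
    □¬(q ∨ p) fails at a, so □□¬(q ∨ p) is false at d.
      At a: □¬(q ∨ p) requires ¬(q ∨ p) at every successor {a, b, f, g, h, i}.
        ¬(q ∨ p) fails at a, so □¬(q ∨ p) is false at a.
Satisfying worlds: none.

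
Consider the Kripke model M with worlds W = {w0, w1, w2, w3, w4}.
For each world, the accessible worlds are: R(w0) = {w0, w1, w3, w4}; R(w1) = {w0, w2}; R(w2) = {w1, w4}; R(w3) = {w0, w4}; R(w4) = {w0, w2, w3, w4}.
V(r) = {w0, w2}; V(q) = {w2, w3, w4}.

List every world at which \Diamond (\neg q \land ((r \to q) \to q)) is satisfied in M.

Let φ = \Diamond (\neg q \land ((r \to q) \to q)). Evaluate φ at each world:
  w0 (successors {w0, w1, w3, w4}): φ is true.
  w1 (successors {w0, w2}): φ is true.
  w2 (successors {w1, w4}): φ is false.
  w3 (successors {w0, w4}): φ is true.
  w4 (successors {w0, w2, w3, w4}): φ is true.
For instance, at w0:
  At w0: \Diamond (\neg q \land ((r \to q) \to q)) requires \neg q \land ((r \to q) \to q) at some successor in {w0, w1, w3, w4}.
    \neg q \land ((r \to q) \to q) holds at w0, so \Diamond (\neg q \land ((r \to q) \to q)) is true at w0.
Satisfying worlds: {w0, w1, w3, w4}

w0, w1, w3, w4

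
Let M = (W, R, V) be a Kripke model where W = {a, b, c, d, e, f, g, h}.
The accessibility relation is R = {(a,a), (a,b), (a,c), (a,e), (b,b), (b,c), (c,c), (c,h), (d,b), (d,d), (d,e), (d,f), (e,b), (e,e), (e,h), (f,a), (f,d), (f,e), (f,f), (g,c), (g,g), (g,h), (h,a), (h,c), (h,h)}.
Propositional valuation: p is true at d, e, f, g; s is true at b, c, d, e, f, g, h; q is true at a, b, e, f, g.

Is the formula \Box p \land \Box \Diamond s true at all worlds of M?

No

Let φ = \Box p \land \Box \Diamond s. Evaluate φ at each world:
  a (successors {a, b, c, e}): φ is false.
  b (successors {b, c}): φ is false.
  c (successors {c, h}): φ is false.
  d (successors {b, d, e, f}): φ is false.
  e (successors {b, e, h}): φ is false.
  f (successors {a, d, e, f}): φ is false.
  g (successors {c, g, h}): φ is false.
  h (successors {a, c, h}): φ is false.
Detail at a (counterexample):
  At a: \Box p is false, \Box \Diamond s is true, so \Box p \land \Box \Diamond s is false.
    At a: \Box p requires p at every successor {a, b, c, e}.
      p fails at a, so \Box p is false at a.
    At a: \Box \Diamond s requires \Diamond s at every successor {a, b, c, e}.
      At a: \Diamond s is true.
      At b: \Diamond s is true.
      At c: \Diamond s is true.
      At e: \Diamond s is true.
    So \Box \Diamond s is true at a.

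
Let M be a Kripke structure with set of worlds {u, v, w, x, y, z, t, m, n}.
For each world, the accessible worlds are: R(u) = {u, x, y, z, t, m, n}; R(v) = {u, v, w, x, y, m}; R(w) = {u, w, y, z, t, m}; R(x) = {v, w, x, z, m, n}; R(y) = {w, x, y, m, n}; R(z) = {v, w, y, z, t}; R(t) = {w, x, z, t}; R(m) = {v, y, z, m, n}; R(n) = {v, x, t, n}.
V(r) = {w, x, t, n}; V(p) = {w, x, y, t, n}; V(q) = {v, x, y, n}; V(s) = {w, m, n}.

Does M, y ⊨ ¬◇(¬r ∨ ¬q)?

No

At y: ◇(¬r ∨ ¬q) is true, so ¬◇(¬r ∨ ¬q) is false.
  At y: ◇(¬r ∨ ¬q) requires ¬r ∨ ¬q at some successor in {w, x, y, m, n}.
    ¬r ∨ ¬q holds at w, so ◇(¬r ∨ ¬q) is true at y.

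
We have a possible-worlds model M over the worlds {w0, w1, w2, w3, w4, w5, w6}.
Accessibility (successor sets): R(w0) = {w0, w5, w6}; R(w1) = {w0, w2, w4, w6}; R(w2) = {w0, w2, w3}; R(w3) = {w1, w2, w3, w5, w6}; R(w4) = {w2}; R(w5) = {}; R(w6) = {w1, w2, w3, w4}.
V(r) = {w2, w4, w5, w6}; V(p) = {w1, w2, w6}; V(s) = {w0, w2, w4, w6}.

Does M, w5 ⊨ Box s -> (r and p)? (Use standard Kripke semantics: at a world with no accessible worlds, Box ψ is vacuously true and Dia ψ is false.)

Recall that Box ψ holds at a world iff ψ holds at every accessible world, and Dia ψ holds iff ψ holds at some accessible world.
At w5: Box s is true, r and p is false, so Box s -> (r and p) is false.
  At w5: no accessible worlds, so Box s holds vacuously.

No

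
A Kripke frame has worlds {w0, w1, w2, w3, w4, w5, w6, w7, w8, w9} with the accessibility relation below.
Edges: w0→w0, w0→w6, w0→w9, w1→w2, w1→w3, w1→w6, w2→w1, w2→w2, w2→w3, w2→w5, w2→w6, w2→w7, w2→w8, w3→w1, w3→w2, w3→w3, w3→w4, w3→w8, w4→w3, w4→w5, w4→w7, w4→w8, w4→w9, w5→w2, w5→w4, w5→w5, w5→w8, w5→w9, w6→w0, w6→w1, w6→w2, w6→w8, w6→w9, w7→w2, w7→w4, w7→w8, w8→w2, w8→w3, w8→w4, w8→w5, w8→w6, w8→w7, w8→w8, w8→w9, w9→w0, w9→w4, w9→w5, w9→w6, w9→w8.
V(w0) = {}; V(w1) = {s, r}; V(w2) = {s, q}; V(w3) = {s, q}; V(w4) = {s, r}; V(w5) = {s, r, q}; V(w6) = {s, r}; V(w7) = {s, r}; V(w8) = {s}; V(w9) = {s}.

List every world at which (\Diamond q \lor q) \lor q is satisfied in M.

Recall that \Diamond ψ holds at a world iff ψ holds at some accessible world.
Let φ = (\Diamond q \lor q) \lor q. Evaluate φ at each world:
  w0 (successors {w0, w6, w9}): φ is false.
  w1 (successors {w2, w3, w6}): φ is true.
  w2 (successors {w1, w2, w3, w5, w6, w7, w8}): φ is true.
  w3 (successors {w1, w2, w3, w4, w8}): φ is true.
  w4 (successors {w3, w5, w7, w8, w9}): φ is true.
  w5 (successors {w2, w4, w5, w8, w9}): φ is true.
  w6 (successors {w0, w1, w2, w8, w9}): φ is true.
  w7 (successors {w2, w4, w8}): φ is true.
  w8 (successors {w2, w3, w4, w5, w6, w7, w8, w9}): φ is true.
  w9 (successors {w0, w4, w5, w6, w8}): φ is true.
For instance, at w1:
  At w1: \Diamond q \lor q is true, q is false, so (\Diamond q \lor q) \lor q is true.
    At w1: \Diamond q is true, q is false, so \Diamond q \lor q is true.
      At w1: \Diamond q requires q at some successor in {w2, w3, w6}.
        q holds at w2, so \Diamond q is true at w1.
Satisfying worlds: {w1, w2, w3, w4, w5, w6, w7, w8, w9}

w1, w2, w3, w4, w5, w6, w7, w8, w9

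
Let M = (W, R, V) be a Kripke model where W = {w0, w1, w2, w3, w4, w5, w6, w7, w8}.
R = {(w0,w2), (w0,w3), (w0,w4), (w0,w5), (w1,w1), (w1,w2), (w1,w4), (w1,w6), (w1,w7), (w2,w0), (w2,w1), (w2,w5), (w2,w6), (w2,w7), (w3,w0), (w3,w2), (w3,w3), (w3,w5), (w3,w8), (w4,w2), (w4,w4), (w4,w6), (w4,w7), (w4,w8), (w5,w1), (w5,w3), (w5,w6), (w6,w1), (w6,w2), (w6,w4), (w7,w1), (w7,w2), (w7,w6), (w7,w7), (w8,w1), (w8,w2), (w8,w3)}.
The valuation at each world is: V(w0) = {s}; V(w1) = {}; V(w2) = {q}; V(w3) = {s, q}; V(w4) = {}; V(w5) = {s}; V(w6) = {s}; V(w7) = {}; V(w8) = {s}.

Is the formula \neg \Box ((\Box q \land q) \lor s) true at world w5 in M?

Yes

At w5: \Box ((\Box q \land q) \lor s) is false, so \neg \Box ((\Box q \land q) \lor s) is true.
  At w5: \Box ((\Box q \land q) \lor s) requires (\Box q \land q) \lor s at every successor {w1, w3, w6}.
    (\Box q \land q) \lor s fails at w1, so \Box ((\Box q \land q) \lor s) is false at w5.
      At w1: \Box q \land q is false, s is false, so (\Box q \land q) \lor s is false.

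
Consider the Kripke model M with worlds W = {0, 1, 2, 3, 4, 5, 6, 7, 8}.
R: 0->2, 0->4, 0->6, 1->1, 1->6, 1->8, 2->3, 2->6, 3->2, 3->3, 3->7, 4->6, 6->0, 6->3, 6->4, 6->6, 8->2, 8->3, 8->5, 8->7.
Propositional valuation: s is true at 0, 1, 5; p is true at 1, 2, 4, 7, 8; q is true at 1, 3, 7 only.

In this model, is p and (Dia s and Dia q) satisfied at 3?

At 3: p is false, Dia s and Dia q is false, so p and (Dia s and Dia q) is false.
  At 3: Dia s is false, Dia q is true, so Dia s and Dia q is false.
    At 3: Dia s requires s at some successor in {2, 3, 7}.
      At 2: s is false.
      At 3: s is false.
      At 7: s is false.
    So Dia s is false at 3.
    At 3: Dia q requires q at some successor in {2, 3, 7}.
      q holds at 3, so Dia q is true at 3.

No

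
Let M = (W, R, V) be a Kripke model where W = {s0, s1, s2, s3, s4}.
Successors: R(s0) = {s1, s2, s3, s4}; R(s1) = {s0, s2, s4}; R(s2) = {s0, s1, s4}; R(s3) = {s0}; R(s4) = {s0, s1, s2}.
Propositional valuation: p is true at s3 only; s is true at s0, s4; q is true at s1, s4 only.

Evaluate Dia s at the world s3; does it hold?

At s3: Dia s requires s at some successor in {s0}.
  s holds at s0, so Dia s is true at s3.

Yes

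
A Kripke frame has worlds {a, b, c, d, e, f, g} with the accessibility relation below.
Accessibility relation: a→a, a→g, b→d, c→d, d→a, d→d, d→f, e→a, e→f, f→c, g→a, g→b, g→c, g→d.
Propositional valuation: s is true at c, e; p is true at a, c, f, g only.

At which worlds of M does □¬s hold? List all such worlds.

Let φ = □¬s. Evaluate φ at each world:
  a (successors {a, g}): φ is true.
  b (successors {d}): φ is true.
  c (successors {d}): φ is true.
  d (successors {a, d, f}): φ is true.
  e (successors {a, f}): φ is true.
  f (successors {c}): φ is false.
  g (successors {a, b, c, d}): φ is false.
For instance, at b:
  At b: □¬s requires ¬s at every successor {d}.
    At d: ¬s is true.
  So □¬s is true at b.
Satisfying worlds: {a, b, c, d, e}

a, b, c, d, e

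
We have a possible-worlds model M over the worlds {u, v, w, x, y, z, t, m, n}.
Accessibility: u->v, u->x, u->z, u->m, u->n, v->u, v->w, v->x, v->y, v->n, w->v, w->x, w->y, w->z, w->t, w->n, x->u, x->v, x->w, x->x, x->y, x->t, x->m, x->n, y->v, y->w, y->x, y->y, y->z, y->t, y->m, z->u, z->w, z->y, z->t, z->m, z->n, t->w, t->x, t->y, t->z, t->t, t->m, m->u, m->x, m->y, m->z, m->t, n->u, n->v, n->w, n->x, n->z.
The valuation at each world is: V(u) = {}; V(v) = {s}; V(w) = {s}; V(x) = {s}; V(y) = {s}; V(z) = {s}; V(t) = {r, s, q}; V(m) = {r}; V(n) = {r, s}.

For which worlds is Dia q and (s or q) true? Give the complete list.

w, x, y, z, t

Let φ = Dia q and (s or q). Evaluate φ at each world:
  u (successors {v, x, z, m, n}): φ is false.
  v (successors {u, w, x, y, n}): φ is false.
  w (successors {v, x, y, z, t, n}): φ is true.
  x (successors {u, v, w, x, y, t, m, n}): φ is true.
  y (successors {v, w, x, y, z, t, m}): φ is true.
  z (successors {u, w, y, t, m, n}): φ is true.
  t (successors {w, x, y, z, t, m}): φ is true.
  m (successors {u, x, y, z, t}): φ is false.
  n (successors {u, v, w, x, z}): φ is false.
For instance, at n:
  At n: Dia q is false, s or q is true, so Dia q and (s or q) is false.
    At n: Dia q requires q at some successor in {u, v, w, x, z}.
      At u: q is false.
      At v: q is false.
      At w: q is false.
      At x: q is false.
      At z: q is false.
    So Dia q is false at n.
Satisfying worlds: {w, x, y, z, t}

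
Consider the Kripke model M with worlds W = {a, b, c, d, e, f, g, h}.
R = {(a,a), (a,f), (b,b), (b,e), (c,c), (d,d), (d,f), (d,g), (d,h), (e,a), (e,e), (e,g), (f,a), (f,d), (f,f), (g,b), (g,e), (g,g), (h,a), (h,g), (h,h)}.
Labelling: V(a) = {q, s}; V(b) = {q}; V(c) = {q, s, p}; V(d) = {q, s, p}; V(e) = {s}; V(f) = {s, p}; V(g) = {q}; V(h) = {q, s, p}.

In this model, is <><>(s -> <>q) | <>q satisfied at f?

At f: <><>(s -> <>q) is true, <>q is true, so <><>(s -> <>q) | <>q is true.
  At f: <><>(s -> <>q) requires <>(s -> <>q) at some successor in {a, d, f}.
    <>(s -> <>q) holds at a, so <><>(s -> <>q) is true at f.
      At a: <>(s -> <>q) requires s -> <>q at some successor in {a, f}.
        s -> <>q holds at a, so <>(s -> <>q) is true at a.
  At f: <>q requires q at some successor in {a, d, f}.
    q holds at a, so <>q is true at f.

Yes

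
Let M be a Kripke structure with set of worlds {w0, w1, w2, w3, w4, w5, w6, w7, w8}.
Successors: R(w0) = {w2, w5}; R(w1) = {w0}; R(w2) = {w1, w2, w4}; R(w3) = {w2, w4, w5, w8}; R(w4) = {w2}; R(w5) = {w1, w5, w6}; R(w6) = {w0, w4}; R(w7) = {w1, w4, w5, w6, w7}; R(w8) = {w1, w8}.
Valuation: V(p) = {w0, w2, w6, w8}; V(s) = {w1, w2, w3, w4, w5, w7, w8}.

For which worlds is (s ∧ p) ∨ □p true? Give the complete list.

Recall that □ψ holds at a world iff ψ holds at every accessible world, and ◇ψ holds iff ψ holds at some accessible world.
Let φ = (s ∧ p) ∨ □p. Evaluate φ at each world:
  w0 (successors {w2, w5}): φ is false.
  w1 (successors {w0}): φ is true.
  w2 (successors {w1, w2, w4}): φ is true.
  w3 (successors {w2, w4, w5, w8}): φ is false.
  w4 (successors {w2}): φ is true.
  w5 (successors {w1, w5, w6}): φ is false.
  w6 (successors {w0, w4}): φ is false.
  w7 (successors {w1, w4, w5, w6, w7}): φ is false.
  w8 (successors {w1, w8}): φ is true.
For instance, at w5:
  At w5: s ∧ p is false, □p is false, so (s ∧ p) ∨ □p is false.
    At w5: □p requires p at every successor {w1, w5, w6}.
      p fails at w1, so □p is false at w5.
Satisfying worlds: {w1, w2, w4, w8}

w1, w2, w4, w8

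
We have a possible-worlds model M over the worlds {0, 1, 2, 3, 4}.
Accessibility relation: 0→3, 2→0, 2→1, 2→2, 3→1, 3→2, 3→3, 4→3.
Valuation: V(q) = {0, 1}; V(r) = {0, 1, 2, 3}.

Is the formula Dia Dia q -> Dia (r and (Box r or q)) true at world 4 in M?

At 4: Dia Dia q is true, Dia (r and (Box r or q)) is true, so Dia Dia q -> Dia (r and (Box r or q)) is true.
  At 4: Dia Dia q requires Dia q at some successor in {3}.
    Dia q holds at 3, so Dia Dia q is true at 4.
      At 3: Dia q requires q at some successor in {1, 2, 3}.
        q holds at 1, so Dia q is true at 3.
  At 4: Dia (r and (Box r or q)) requires r and (Box r or q) at some successor in {3}.
    r and (Box r or q) holds at 3, so Dia (r and (Box r or q)) is true at 4.
      At 3: r is true, Box r or q is true, so r and (Box r or q) is true.

Yes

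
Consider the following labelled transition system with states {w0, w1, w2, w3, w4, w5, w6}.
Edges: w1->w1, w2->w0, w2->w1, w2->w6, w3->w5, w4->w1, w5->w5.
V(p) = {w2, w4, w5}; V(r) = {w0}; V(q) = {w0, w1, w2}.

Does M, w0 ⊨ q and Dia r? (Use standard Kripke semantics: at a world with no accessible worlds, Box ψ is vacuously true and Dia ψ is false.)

At w0: q is true, Dia r is false, so q and Dia r is false.
  At w0: no accessible worlds, so Dia r is false.

No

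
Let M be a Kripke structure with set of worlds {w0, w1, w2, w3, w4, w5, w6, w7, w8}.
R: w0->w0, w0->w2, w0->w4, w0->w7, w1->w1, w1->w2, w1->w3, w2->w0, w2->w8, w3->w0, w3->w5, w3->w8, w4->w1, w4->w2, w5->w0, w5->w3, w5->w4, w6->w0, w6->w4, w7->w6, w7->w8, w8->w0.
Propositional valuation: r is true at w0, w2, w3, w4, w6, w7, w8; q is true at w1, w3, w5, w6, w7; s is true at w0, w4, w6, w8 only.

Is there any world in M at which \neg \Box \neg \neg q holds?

Yes

Let φ = \neg \Box \neg \neg q. Evaluate φ at each world:
  w0 (successors {w0, w2, w4, w7}): φ is true.
  w1 (successors {w1, w2, w3}): φ is true.
  w2 (successors {w0, w8}): φ is true.
  w3 (successors {w0, w5, w8}): φ is true.
  w4 (successors {w1, w2}): φ is true.
  w5 (successors {w0, w3, w4}): φ is true.
  w6 (successors {w0, w4}): φ is true.
  w7 (successors {w6, w8}): φ is true.
  w8 (successors {w0}): φ is true.
Detail at w0 (witness):
  At w0: \Box \neg \neg q is false, so \neg \Box \neg \neg q is true.
    At w0: \Box \neg \neg q requires \neg \neg q at every successor {w0, w2, w4, w7}.
      \neg \neg q fails at w0, so \Box \neg \neg q is false at w0.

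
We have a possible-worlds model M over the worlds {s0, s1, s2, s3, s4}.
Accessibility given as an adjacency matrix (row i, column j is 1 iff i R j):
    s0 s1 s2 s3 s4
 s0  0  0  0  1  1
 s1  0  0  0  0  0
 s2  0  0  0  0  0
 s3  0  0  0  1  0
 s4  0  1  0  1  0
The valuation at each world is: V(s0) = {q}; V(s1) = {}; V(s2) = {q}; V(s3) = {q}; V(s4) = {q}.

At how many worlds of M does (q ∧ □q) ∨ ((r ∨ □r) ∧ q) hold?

Recall that □ψ holds at a world iff ψ holds at every accessible world, and ◇ψ holds iff ψ holds at some accessible world.
Let φ = (q ∧ □q) ∨ ((r ∨ □r) ∧ q). Evaluate φ at each world:
  s0 (successors {s3, s4}): φ is true.
  s1 (successors ∅): φ is false.
  s2 (successors ∅): φ is true.
  s3 (successors {s3}): φ is true.
  s4 (successors {s1, s3}): φ is false.
For instance, at s0:
  At s0: q ∧ □q is true, (r ∨ □r) ∧ q is false, so (q ∧ □q) ∨ ((r ∨ □r) ∧ q) is true.
    At s0: q is true, □q is true, so q ∧ □q is true.
      At s0: □q requires q at every successor {s3, s4}.
        At s3: q is true.
        At s4: q is true.
      So □q is true at s0.
    At s0: r ∨ □r is false, q is true, so (r ∨ □r) ∧ q is false.
      At s0: r is false, □r is false, so r ∨ □r is false.
Satisfying worlds: {s0, s2, s3}

3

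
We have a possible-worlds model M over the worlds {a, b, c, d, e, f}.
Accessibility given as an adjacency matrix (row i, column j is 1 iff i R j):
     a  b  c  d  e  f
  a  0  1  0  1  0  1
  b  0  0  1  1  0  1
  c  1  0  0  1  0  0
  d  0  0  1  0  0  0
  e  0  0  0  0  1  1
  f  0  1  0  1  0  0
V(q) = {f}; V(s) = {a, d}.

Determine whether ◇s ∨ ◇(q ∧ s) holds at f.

Yes

At f: ◇s is true, ◇(q ∧ s) is false, so ◇s ∨ ◇(q ∧ s) is true.
  At f: ◇s requires s at some successor in {b, d}.
    s holds at d, so ◇s is true at f.
  At f: ◇(q ∧ s) requires q ∧ s at some successor in {b, d}.
    At b: q ∧ s is false.
    At d: q ∧ s is false.
  So ◇(q ∧ s) is false at f.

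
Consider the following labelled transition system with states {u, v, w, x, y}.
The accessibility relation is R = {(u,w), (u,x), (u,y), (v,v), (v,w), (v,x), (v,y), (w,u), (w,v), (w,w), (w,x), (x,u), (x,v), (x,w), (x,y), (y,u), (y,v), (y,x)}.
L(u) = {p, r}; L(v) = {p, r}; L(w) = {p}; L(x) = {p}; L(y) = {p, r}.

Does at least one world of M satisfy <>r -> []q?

No

Let φ = <>r -> []q. Evaluate φ at each world:
  u (successors {w, x, y}): φ is false.
  v (successors {v, w, x, y}): φ is false.
  w (successors {u, v, w, x}): φ is false.
  x (successors {u, v, w, y}): φ is false.
  y (successors {u, v, x}): φ is false.
For instance, at y:
  At y: <>r is true, []q is false, so <>r -> []q is false.
    At y: <>r requires r at some successor in {u, v, x}.
      r holds at u, so <>r is true at y.
    At y: []q requires q at every successor {u, v, x}.
      q fails at u, so []q is false at y.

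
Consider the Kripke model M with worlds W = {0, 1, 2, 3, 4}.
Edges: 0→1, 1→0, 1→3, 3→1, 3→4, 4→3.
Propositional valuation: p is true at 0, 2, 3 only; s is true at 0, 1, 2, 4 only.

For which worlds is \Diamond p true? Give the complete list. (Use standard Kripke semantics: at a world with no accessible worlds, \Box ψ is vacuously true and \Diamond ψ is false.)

Let φ = \Diamond p. Evaluate φ at each world:
  0 (successors {1}): φ is false.
  1 (successors {0, 3}): φ is true.
  2 (successors ∅): φ is false.
  3 (successors {1, 4}): φ is false.
  4 (successors {3}): φ is true.
For instance, at 4:
  At 4: \Diamond p requires p at some successor in {3}.
    p holds at 3, so \Diamond p is true at 4.
Satisfying worlds: {1, 4}

1, 4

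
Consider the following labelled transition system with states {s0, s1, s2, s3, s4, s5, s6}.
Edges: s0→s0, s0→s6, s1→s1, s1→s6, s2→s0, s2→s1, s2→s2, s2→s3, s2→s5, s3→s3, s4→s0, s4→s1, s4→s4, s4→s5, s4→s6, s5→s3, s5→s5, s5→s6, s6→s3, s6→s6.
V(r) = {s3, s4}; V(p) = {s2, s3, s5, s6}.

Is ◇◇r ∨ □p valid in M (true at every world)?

Recall that □ψ holds at a world iff ψ holds at every accessible world, and ◇ψ holds iff ψ holds at some accessible world.
Let φ = ◇◇r ∨ □p. Evaluate φ at each world:
  s0 (successors {s0, s6}): φ is true.
  s1 (successors {s1, s6}): φ is true.
  s2 (successors {s0, s1, s2, s3, s5}): φ is true.
  s3 (successors {s3}): φ is true.
  s4 (successors {s0, s1, s4, s5, s6}): φ is true.
  s5 (successors {s3, s5, s6}): φ is true.
  s6 (successors {s3, s6}): φ is true.
For instance, at s6:
  At s6: ◇◇r is true, □p is true, so ◇◇r ∨ □p is true.
    At s6: ◇◇r requires ◇r at some successor in {s3, s6}.
      ◇r holds at s3, so ◇◇r is true at s6.
    At s6: □p requires p at every successor {s3, s6}.
      At s3: p is true.
      At s6: p is true.
    So □p is true at s6.

Yes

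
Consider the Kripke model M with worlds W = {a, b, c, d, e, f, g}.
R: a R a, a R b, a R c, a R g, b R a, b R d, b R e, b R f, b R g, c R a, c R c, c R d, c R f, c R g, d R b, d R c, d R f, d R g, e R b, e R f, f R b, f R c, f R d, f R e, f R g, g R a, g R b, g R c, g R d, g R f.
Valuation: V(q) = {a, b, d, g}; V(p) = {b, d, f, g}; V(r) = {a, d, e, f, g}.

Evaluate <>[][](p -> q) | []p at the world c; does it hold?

No

At c: <>[][](p -> q) is false, []p is false, so <>[][](p -> q) | []p is false.
  At c: <>[][](p -> q) requires [][](p -> q) at some successor in {a, c, d, f, g}.
    At a: [][](p -> q) is false.
    At c: [][](p -> q) is false.
    At d: [][](p -> q) is false.
    At f: [][](p -> q) is false.
    At g: [][](p -> q) is false.
  So <>[][](p -> q) is false at c.
  At c: []p requires p at every successor {a, c, d, f, g}.
    p fails at a, so []p is false at c.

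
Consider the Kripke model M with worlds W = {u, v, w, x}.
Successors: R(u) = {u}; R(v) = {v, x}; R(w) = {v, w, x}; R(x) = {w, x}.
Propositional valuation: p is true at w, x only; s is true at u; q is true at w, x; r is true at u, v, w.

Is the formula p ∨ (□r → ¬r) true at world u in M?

No

At u: p is false, □r → ¬r is false, so p ∨ (□r → ¬r) is false.
  At u: □r is true, ¬r is false, so □r → ¬r is false.
    At u: □r requires r at every successor {u}.
      At u: r is true.
    So □r is true at u.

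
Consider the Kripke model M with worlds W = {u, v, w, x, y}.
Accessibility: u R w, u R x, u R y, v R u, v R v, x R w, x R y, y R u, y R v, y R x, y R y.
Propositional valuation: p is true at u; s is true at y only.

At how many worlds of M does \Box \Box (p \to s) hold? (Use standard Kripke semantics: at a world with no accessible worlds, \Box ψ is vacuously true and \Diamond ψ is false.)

1

Recall that \Box ψ holds at a world iff ψ holds at every accessible world, and \Diamond ψ holds iff ψ holds at some accessible world.
Let φ = \Box \Box (p \to s). Evaluate φ at each world:
  u (successors {w, x, y}): φ is false.
  v (successors {u, v}): φ is false.
  w (successors ∅): φ is true.
  x (successors {w, y}): φ is false.
  y (successors {u, v, x, y}): φ is false.
For instance, at v:
  At v: \Box \Box (p \to s) requires \Box (p \to s) at every successor {u, v}.
    \Box (p \to s) fails at v, so \Box \Box (p \to s) is false at v.
      At v: \Box (p \to s) requires p \to s at every successor {u, v}.
        p \to s fails at u, so \Box (p \to s) is false at v.
Satisfying worlds: {w}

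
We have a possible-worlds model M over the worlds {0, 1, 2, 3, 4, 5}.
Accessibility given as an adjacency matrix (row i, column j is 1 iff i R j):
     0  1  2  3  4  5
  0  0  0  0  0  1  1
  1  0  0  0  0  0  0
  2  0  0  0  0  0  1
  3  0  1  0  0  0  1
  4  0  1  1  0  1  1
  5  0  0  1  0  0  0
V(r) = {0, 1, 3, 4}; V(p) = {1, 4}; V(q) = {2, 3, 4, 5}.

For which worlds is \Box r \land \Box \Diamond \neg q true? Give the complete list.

Let φ = \Box r \land \Box \Diamond \neg q. Evaluate φ at each world:
  0 (successors {4, 5}): φ is false.
  1 (successors ∅): φ is true.
  2 (successors {5}): φ is false.
  3 (successors {1, 5}): φ is false.
  4 (successors {1, 2, 4, 5}): φ is false.
  5 (successors {2}): φ is false.
For instance, at 3:
  At 3: \Box r is false, \Box \Diamond \neg q is false, so \Box r \land \Box \Diamond \neg q is false.
    At 3: \Box r requires r at every successor {1, 5}.
      r fails at 5, so \Box r is false at 3.
    At 3: \Box \Diamond \neg q requires \Diamond \neg q at every successor {1, 5}.
      \Diamond \neg q fails at 1, so \Box \Diamond \neg q is false at 3.
Satisfying worlds: {1}

1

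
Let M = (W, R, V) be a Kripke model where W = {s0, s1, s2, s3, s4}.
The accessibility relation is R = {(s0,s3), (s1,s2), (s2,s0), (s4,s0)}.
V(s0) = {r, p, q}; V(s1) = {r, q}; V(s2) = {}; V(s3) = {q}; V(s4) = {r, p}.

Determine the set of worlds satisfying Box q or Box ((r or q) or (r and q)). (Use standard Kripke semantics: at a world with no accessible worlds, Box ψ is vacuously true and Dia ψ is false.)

s0, s2, s3, s4

Let φ = Box q or Box ((r or q) or (r and q)). Evaluate φ at each world:
  s0 (successors {s3}): φ is true.
  s1 (successors {s2}): φ is false.
  s2 (successors {s0}): φ is true.
  s3 (successors ∅): φ is true.
  s4 (successors {s0}): φ is true.
For instance, at s4:
  At s4: Box q is true, Box ((r or q) or (r and q)) is true, so Box q or Box ((r or q) or (r and q)) is true.
    At s4: Box q requires q at every successor {s0}.
      At s0: q is true.
    So Box q is true at s4.
    At s4: Box ((r or q) or (r and q)) requires (r or q) or (r and q) at every successor {s0}.
      At s0: (r or q) or (r and q) is true.
    So Box ((r or q) or (r and q)) is true at s4.
Satisfying worlds: {s0, s2, s3, s4}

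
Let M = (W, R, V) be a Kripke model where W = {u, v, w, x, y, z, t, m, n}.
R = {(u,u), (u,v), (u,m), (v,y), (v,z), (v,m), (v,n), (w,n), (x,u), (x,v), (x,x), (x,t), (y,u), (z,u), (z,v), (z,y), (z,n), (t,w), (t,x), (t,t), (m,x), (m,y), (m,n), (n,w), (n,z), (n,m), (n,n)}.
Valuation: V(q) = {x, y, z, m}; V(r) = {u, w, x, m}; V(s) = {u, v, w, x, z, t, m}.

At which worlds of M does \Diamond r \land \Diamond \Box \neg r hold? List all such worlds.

Let φ = \Diamond r \land \Diamond \Box \neg r. Evaluate φ at each world:
  u (successors {u, v, m}): φ is false.
  v (successors {y, z, m, n}): φ is false.
  w (successors {n}): φ is false.
  x (successors {u, v, x, t}): φ is false.
  y (successors {u}): φ is false.
  z (successors {u, v, y, n}): φ is false.
  t (successors {w, x, t}): φ is true.
  m (successors {x, y, n}): φ is false.
  n (successors {w, z, m, n}): φ is true.
For instance, at y:
  At y: \Diamond r is true, \Diamond \Box \neg r is false, so \Diamond r \land \Diamond \Box \neg r is false.
    At y: \Diamond r requires r at some successor in {u}.
      r holds at u, so \Diamond r is true at y.
    At y: \Diamond \Box \neg r requires \Box \neg r at some successor in {u}.
      At u: \Box \neg r is false.
    So \Diamond \Box \neg r is false at y.
Satisfying worlds: {t, n}

t, n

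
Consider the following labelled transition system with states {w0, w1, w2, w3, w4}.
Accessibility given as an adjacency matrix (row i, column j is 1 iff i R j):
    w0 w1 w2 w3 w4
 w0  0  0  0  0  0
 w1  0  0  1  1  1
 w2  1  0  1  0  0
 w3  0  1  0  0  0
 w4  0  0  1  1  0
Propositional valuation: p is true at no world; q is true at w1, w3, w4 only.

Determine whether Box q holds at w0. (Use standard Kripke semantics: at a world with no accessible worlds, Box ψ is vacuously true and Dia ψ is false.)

At w0: no accessible worlds, so Box q holds vacuously.

Yes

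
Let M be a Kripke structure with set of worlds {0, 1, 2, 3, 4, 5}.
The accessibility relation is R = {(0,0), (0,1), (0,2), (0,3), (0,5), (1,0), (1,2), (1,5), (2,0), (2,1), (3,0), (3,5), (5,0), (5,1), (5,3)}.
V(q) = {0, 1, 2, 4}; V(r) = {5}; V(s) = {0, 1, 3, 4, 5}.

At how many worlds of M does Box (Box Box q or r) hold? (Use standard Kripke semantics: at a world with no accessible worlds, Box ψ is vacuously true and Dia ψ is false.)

1

Recall that Box ψ holds at a world iff ψ holds at every accessible world, and Dia ψ holds iff ψ holds at some accessible world.
Let φ = Box (Box Box q or r). Evaluate φ at each world:
  0 (successors {0, 1, 2, 3, 5}): φ is false.
  1 (successors {0, 2, 5}): φ is false.
  2 (successors {0, 1}): φ is false.
  3 (successors {0, 5}): φ is false.
  4 (successors ∅): φ is true.
  5 (successors {0, 1, 3}): φ is false.
For instance, at 0:
  At 0: Box (Box Box q or r) requires Box Box q or r at every successor {0, 1, 2, 3, 5}.
    Box Box q or r fails at 0, so Box (Box Box q or r) is false at 0.
      At 0: Box Box q is false, r is false, so Box Box q or r is false.
Satisfying worlds: {4}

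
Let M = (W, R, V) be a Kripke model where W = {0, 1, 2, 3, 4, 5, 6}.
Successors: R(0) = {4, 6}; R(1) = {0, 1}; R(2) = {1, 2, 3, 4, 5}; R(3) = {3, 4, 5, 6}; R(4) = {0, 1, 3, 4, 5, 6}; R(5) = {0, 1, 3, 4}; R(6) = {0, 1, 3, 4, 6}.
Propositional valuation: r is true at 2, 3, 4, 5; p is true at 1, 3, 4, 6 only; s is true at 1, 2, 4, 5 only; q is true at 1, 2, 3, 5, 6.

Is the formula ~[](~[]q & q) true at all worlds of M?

Recall that []ψ holds at a world iff ψ holds at every accessible world, and <>ψ holds iff ψ holds at some accessible world.
Let φ = ~[](~[]q & q). Evaluate φ at each world:
  0 (successors {4, 6}): φ is true.
  1 (successors {0, 1}): φ is true.
  2 (successors {1, 2, 3, 4, 5}): φ is true.
  3 (successors {3, 4, 5, 6}): φ is true.
  4 (successors {0, 1, 3, 4, 5, 6}): φ is true.
  5 (successors {0, 1, 3, 4}): φ is true.
  6 (successors {0, 1, 3, 4, 6}): φ is true.
For instance, at 3:
  At 3: [](~[]q & q) is false, so ~[](~[]q & q) is true.
    At 3: [](~[]q & q) requires ~[]q & q at every successor {3, 4, 5, 6}.
      ~[]q & q fails at 4, so [](~[]q & q) is false at 3.

Yes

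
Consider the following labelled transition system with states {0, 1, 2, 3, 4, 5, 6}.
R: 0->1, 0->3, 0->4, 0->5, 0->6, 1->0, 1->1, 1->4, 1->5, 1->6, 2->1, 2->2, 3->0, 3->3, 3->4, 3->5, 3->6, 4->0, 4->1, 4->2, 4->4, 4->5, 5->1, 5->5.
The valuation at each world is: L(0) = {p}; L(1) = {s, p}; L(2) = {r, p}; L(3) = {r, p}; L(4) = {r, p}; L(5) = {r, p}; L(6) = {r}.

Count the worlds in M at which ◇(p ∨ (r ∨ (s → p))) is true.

6

Recall that ◇ψ holds at a world iff ψ holds at some accessible world.
Let φ = ◇(p ∨ (r ∨ (s → p))). Evaluate φ at each world:
  0 (successors {1, 3, 4, 5, 6}): φ is true.
  1 (successors {0, 1, 4, 5, 6}): φ is true.
  2 (successors {1, 2}): φ is true.
  3 (successors {0, 3, 4, 5, 6}): φ is true.
  4 (successors {0, 1, 2, 4, 5}): φ is true.
  5 (successors {1, 5}): φ is true.
  6 (successors ∅): φ is false.
For instance, at 2:
  At 2: ◇(p ∨ (r ∨ (s → p))) requires p ∨ (r ∨ (s → p)) at some successor in {1, 2}.
    p ∨ (r ∨ (s → p)) holds at 1, so ◇(p ∨ (r ∨ (s → p))) is true at 2.
Satisfying worlds: {0, 1, 2, 3, 4, 5}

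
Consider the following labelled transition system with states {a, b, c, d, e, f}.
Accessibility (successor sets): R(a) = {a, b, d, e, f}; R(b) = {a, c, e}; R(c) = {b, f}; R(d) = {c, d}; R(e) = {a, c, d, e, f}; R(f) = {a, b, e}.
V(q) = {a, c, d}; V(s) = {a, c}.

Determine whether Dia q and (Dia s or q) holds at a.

At a: Dia q is true, Dia s or q is true, so Dia q and (Dia s or q) is true.
  At a: Dia q requires q at some successor in {a, b, d, e, f}.
    q holds at a, so Dia q is true at a.
  At a: Dia s is true, q is true, so Dia s or q is true.
    At a: Dia s requires s at some successor in {a, b, d, e, f}.
      s holds at a, so Dia s is true at a.

Yes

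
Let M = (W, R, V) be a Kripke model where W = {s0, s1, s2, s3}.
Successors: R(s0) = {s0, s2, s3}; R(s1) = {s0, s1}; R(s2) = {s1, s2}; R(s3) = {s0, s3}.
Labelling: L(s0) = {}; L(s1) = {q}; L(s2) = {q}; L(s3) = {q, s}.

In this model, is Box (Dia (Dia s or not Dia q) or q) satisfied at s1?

Recall that Box ψ holds at a world iff ψ holds at every accessible world, and Dia ψ holds iff ψ holds at some accessible world.
At s1: Box (Dia (Dia s or not Dia q) or q) requires Dia (Dia s or not Dia q) or q at every successor {s0, s1}.
    At s0: Dia (Dia s or not Dia q) is true, q is false, so Dia (Dia s or not Dia q) or q is true.
      At s0: Dia (Dia s or not Dia q) requires Dia s or not Dia q at some successor in {s0, s2, s3}.
        Dia s or not Dia q holds at s0, so Dia (Dia s or not Dia q) is true at s0.
    At s1: Dia (Dia s or not Dia q) is true, q is true, so Dia (Dia s or not Dia q) or q is true.
      At s1: Dia (Dia s or not Dia q) requires Dia s or not Dia q at some successor in {s0, s1}.
        Dia s or not Dia q holds at s0, so Dia (Dia s or not Dia q) is true at s1.
So Box (Dia (Dia s or not Dia q) or q) is true at s1.

Yes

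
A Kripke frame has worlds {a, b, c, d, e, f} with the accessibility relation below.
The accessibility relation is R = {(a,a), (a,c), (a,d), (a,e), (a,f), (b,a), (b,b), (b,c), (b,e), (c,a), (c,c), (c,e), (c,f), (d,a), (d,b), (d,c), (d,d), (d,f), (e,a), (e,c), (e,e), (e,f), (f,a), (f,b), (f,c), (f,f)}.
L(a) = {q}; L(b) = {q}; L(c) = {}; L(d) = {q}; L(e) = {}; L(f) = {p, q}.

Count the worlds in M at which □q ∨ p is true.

Let φ = □q ∨ p. Evaluate φ at each world:
  a (successors {a, c, d, e, f}): φ is false.
  b (successors {a, b, c, e}): φ is false.
  c (successors {a, c, e, f}): φ is false.
  d (successors {a, b, c, d, f}): φ is false.
  e (successors {a, c, e, f}): φ is false.
  f (successors {a, b, c, f}): φ is true.
For instance, at f:
  At f: □q is false, p is true, so □q ∨ p is true.
    At f: □q requires q at every successor {a, b, c, f}.
      q fails at c, so □q is false at f.
Satisfying worlds: {f}

1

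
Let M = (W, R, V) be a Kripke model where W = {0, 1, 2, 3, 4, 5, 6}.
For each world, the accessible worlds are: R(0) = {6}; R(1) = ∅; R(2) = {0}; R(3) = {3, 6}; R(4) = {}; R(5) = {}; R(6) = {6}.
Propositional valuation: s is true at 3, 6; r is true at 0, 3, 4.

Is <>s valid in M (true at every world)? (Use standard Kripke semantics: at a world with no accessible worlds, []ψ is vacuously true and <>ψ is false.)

No

Let φ = <>s. Evaluate φ at each world:
  0 (successors {6}): φ is true.
  1 (successors ∅): φ is false.
  2 (successors {0}): φ is false.
  3 (successors {3, 6}): φ is true.
  4 (successors ∅): φ is false.
  5 (successors ∅): φ is false.
  6 (successors {6}): φ is true.
Detail at 1 (counterexample):
  At 1: no accessible worlds, so <>s is false.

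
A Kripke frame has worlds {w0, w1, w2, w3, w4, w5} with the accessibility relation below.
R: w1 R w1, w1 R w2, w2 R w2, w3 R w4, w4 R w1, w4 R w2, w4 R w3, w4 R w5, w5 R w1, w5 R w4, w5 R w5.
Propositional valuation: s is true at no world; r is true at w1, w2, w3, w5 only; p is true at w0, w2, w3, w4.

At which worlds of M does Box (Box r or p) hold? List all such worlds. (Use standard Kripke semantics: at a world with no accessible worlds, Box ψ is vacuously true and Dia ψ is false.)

w0, w1, w2, w3

Let φ = Box (Box r or p). Evaluate φ at each world:
  w0 (successors ∅): φ is true.
  w1 (successors {w1, w2}): φ is true.
  w2 (successors {w2}): φ is true.
  w3 (successors {w4}): φ is true.
  w4 (successors {w1, w2, w3, w5}): φ is false.
  w5 (successors {w1, w4, w5}): φ is false.
For instance, at w2:
  At w2: Box (Box r or p) requires Box r or p at every successor {w2}.
      At w2: Box r is true, p is true, so Box r or p is true.
  So Box (Box r or p) is true at w2.
Satisfying worlds: {w0, w1, w2, w3}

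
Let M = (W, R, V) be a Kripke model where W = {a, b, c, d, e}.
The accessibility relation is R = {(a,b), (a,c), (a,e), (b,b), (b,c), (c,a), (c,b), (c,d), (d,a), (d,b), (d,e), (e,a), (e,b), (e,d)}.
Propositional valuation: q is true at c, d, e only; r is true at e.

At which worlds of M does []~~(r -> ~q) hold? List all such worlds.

Let φ = []~~(r -> ~q). Evaluate φ at each world:
  a (successors {b, c, e}): φ is false.
  b (successors {b, c}): φ is true.
  c (successors {a, b, d}): φ is true.
  d (successors {a, b, e}): φ is false.
  e (successors {a, b, d}): φ is true.
For instance, at b:
  At b: []~~(r -> ~q) requires ~~(r -> ~q) at every successor {b, c}.
    At b: ~~(r -> ~q) is true.
    At c: ~~(r -> ~q) is true.
  So []~~(r -> ~q) is true at b.
Satisfying worlds: {b, c, e}

b, c, e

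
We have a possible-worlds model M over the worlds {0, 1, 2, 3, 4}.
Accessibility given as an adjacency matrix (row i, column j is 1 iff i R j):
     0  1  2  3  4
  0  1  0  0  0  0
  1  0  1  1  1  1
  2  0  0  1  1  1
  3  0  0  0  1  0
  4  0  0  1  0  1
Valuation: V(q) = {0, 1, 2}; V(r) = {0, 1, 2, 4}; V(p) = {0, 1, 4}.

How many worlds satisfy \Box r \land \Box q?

Let φ = \Box r \land \Box q. Evaluate φ at each world:
  0 (successors {0}): φ is true.
  1 (successors {1, 2, 3, 4}): φ is false.
  2 (successors {2, 3, 4}): φ is false.
  3 (successors {3}): φ is false.
  4 (successors {2, 4}): φ is false.
For instance, at 0:
  At 0: \Box r is true, \Box q is true, so \Box r \land \Box q is true.
    At 0: \Box r requires r at every successor {0}.
      At 0: r is true.
    So \Box r is true at 0.
    At 0: \Box q requires q at every successor {0}.
      At 0: q is true.
    So \Box q is true at 0.
Satisfying worlds: {0}

1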